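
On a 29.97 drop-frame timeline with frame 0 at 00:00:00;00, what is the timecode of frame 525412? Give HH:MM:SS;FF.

Ten DF minutes hold 17982 frames, so frame 525412 lies in block 29 (frames 521478–539459) with 3934 frames into that block.
The block's first minute is 1800 frames and the rest 1798 each; 3934 frames reaches minute 2, so 29 × 18 + 2 × 2 = 526 labels have been skipped so far.
Adding those back, label number 525412 + 526 = 525938 at 30 labels/s is 17531 s + 8 f = 4 h 52 min 11 s frame 8, i.e. 04:52:11;08.

04:52:11;08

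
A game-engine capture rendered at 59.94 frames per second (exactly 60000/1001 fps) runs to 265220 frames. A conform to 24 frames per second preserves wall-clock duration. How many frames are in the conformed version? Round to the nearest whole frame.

106194 frames

Frames at target rate = 265220 × (24) / (60000/1001) = 13274261/125 ≈ 106194.088.
Nearest whole frame: 106194.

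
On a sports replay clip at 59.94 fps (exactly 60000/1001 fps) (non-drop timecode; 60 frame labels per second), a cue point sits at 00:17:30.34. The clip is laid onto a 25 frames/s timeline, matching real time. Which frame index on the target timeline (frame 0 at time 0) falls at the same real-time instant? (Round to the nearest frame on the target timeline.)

Source frame index: (0×3600 + 17×60 + 30) × 60 + 34 = 63034.
Real time: 63034 / (60000/1001) = 31548517/30000 s.
Target frame: (31548517/30000) × (25) = 31548517/1200 ≈ 26290.431 → 26290.

frame 26290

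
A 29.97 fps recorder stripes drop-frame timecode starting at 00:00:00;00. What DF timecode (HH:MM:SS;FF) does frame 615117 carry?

Each 10-minute DF block holds 10 × 60 × 30 − 9 × 2 = 17982 frames. 615117 ÷ 17982 → 34 full blocks, remainder 3729.
Within the partial block the first minute is 1800 frames and each further minute 1798, so 2 further minute boundaries passed. Total skipped labels = 18 × 34 + 2 × 2 = 616.
Non-drop label index = 615117 + 616 = 615733; at 30 labels/s that is 05:42:04:13, i.e. DF 05:42:04;13.

05:42:04;13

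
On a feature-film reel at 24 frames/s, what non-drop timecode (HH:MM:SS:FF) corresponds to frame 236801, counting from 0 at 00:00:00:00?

02:44:26:17

236801 ÷ 24 = 9866 full seconds, remainder 17 frames.
9866 s = 2 h 44 min 26 s.
Timecode: 02:44:26:17.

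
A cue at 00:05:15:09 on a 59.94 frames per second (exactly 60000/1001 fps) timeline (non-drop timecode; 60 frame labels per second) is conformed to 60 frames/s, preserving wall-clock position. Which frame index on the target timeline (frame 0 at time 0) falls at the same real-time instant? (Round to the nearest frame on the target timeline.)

Source frame index: (0×3600 + 5×60 + 15) × 60 + 9 = 18909.
Real time: 18909 / (60000/1001) = 6309303/20000 s.
Target frame: (6309303/20000) × (60) = 18927909/1000 ≈ 18927.909 → 18928.

frame 18928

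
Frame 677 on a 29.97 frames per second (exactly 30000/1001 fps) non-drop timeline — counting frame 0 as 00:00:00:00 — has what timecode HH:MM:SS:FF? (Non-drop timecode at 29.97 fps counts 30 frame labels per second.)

677 ÷ 30 = 22 full seconds, remainder 17 frames.
22 s = 0 h 0 min 22 s.
Timecode: 00:00:22:17.

00:00:22:17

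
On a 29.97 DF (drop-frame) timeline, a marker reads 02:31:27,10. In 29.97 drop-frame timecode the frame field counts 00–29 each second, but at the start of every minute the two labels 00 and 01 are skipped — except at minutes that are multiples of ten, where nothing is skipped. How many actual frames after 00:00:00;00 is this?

Complete 10-minute blocks: 15, each 17982 frames → 269730.
Remaining 1 whole minute in the current block: 1800 + 0 × 1798 = 1800 frames.
Within the current minute: 27 × 30 + 10 − 2 = 818 (labels ;00/;01 skipped at this minute). Total = 269730 + 1800 + 818 = 272348.

272348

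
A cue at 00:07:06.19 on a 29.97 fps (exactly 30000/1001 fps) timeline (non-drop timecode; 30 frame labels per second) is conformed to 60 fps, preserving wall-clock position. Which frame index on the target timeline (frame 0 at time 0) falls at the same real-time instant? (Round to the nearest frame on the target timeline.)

frame 25624

Source frame index: (0×3600 + 7×60 + 6) × 30 + 19 = 12799.
Real time: 12799 / (30000/1001) = 12811799/30000 s.
Target frame: (12811799/30000) × (60) = 12811799/500 ≈ 25623.598 → 25624.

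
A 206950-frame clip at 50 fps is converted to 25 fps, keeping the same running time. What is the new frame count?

Frames at target rate = 206950 × (25) / (50) = 103475.

103475 frames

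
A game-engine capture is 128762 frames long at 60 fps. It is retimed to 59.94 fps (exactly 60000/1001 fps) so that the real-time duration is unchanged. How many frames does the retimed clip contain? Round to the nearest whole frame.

128633 frames

Frames at target rate = 128762 × (60000/1001) / (60) = 128762000/1001 ≈ 128633.367.
Nearest whole frame: 128633.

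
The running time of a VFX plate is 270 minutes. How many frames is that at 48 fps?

270 min = 16200 s.
Frames = 16200 × 48 = 777600.

777600 frames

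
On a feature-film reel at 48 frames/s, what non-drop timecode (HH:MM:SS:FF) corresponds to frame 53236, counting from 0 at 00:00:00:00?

00:18:29:04

53236 ÷ 48 = 1109 full seconds, remainder 4 frames.
1109 s = 0 h 18 min 29 s.
Timecode: 00:18:29:04.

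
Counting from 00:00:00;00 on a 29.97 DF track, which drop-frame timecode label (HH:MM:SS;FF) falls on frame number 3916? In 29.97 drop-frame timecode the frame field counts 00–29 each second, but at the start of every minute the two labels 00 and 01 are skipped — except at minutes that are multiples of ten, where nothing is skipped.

Ten DF minutes hold 17982 frames, so frame 3916 lies in block 0 (frames 0–17981) with 3916 frames into that block.
The block's first minute is 1800 frames and the rest 1798 each; 3916 frames reaches minute 2, so 0 × 18 + 2 × 2 = 4 labels have been skipped so far.
Adding those back, label number 3916 + 4 = 3920 at 30 labels/s is 130 s + 20 f = 0 h 2 min 10 s frame 20, i.e. 00:02:10;20.

00:02:10;20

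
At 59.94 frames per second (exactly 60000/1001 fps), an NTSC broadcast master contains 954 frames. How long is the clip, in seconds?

Running time = 954 / (60000/1001) = 15.9159 s.

15.9159 seconds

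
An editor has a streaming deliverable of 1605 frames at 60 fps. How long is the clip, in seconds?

26.75 seconds

Running time = 1605 / (60) = 26.75 s.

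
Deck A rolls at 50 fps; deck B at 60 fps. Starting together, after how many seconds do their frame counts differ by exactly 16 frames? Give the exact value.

The gap grows by |60 − 50| = 10 frames per second.
Time for a 16-frame gap: 16 ÷ (10) = 1.6 s.

1.6 seconds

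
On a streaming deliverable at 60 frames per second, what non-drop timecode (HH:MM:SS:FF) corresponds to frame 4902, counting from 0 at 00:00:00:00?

4902 ÷ 60 = 81 full seconds, remainder 42 frames.
81 s = 0 h 1 min 21 s.
Timecode: 00:01:21:42.

00:01:21:42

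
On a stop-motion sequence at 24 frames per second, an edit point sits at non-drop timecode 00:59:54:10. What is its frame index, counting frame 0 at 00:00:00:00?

86266

Total seconds to the label: (0 × 3600 + 59 × 60 + 54) = 3594.
Frame index = 3594 × 24 + 10 = 86266.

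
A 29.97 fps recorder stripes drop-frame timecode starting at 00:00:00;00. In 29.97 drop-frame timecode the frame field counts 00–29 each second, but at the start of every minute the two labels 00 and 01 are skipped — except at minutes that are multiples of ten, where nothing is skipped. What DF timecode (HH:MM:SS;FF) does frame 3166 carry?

Each 10-minute DF block holds 10 × 60 × 30 − 9 × 2 = 17982 frames. 3166 ÷ 17982 → 0 full blocks, remainder 3166.
Within the partial block the first minute is 1800 frames and each further minute 1798, so 1 further minute boundary passed. Total skipped labels = 18 × 0 + 2 × 1 = 2.
Non-drop label index = 3166 + 2 = 3168; at 30 labels/s that is 00:01:45:18, i.e. DF 00:01:45;18.

00:01:45;18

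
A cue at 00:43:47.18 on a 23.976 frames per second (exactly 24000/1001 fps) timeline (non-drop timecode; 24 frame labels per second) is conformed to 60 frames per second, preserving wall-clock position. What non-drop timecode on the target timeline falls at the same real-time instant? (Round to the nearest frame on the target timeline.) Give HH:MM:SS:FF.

00:43:50:23

Source frame index: (0×3600 + 43×60 + 47) × 24 + 18 = 63066.
Real time: 63066 / (24000/1001) = 10521511/4000 s.
Target frame: (10521511/4000) × (60) = 31564533/200 ≈ 157822.665 → 157823.
At 60 labels/s: frame 157823 → 00:43:50:23.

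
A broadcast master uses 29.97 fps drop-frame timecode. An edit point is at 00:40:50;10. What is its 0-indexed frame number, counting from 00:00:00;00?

73438

Complete 10-minute blocks: 4, each 17982 frames → 71928.
Remaining 0 whole minutes in the current block: 0 frames.
Within the current minute: 50 × 30 + 10 = 1510. Total = 71928 + 0 + 1510 = 73438.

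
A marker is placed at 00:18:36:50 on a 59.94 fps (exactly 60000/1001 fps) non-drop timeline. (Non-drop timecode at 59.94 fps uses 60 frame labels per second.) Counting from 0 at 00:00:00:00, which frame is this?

Total seconds to the label: (0 × 3600 + 18 × 60 + 36) = 1116.
Frame index = 1116 × 60 + 50 = 67010.

frame 67010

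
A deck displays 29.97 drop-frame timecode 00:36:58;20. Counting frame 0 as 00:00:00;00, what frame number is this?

Complete 10-minute blocks: 3, each 17982 frames → 53946.
Remaining 6 whole minutes in the current block: 1800 + 5 × 1798 = 10790 frames.
Within the current minute: 58 × 30 + 20 − 2 = 1758 (labels ;00/;01 skipped at this minute). Total = 53946 + 10790 + 1758 = 66494.

66494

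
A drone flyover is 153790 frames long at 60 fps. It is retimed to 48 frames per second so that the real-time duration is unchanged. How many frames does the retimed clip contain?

123032 frames

Target frames = source frames × (target rate / source rate) = 153790 × (48)/(60) = 153790 × 4/5 = 123032.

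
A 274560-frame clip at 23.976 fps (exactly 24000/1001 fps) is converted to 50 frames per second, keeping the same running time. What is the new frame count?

572572 frames

Target frames = source frames × (target rate / source rate) = 274560 × (50)/(24000/1001) = 274560 × 1001/480 = 572572.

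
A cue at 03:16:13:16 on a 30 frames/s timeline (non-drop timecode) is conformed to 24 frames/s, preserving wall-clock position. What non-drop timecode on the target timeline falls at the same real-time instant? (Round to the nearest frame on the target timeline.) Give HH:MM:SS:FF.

Source frame index: (3×3600 + 16×60 + 13) × 30 + 16 = 353206.
Real time: 353206 / (30) = 176603/15 s.
Target frame: (176603/15) × (24) = 1412824/5 ≈ 282564.800 → 282565.
At 24 labels/s: frame 282565 → 03:16:13:13.

03:16:13:13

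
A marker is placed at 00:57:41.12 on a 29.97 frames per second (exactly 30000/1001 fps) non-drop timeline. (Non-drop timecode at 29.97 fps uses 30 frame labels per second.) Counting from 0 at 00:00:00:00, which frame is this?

Total seconds to the label: (0 × 3600 + 57 × 60 + 41) = 3461.
Frame index = 3461 × 30 + 12 = 103842.

frame 103842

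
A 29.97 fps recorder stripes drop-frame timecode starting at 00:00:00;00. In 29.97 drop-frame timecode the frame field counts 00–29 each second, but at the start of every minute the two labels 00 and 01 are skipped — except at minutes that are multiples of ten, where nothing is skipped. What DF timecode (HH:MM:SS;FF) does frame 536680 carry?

04:58:27;08

Each 10-minute DF block holds 10 × 60 × 30 − 9 × 2 = 17982 frames. 536680 ÷ 17982 → 29 full blocks, remainder 15202.
Within the partial block the first minute is 1800 frames and each further minute 1798, so 8 further minute boundaries passed. Total skipped labels = 18 × 29 + 2 × 8 = 538.
Non-drop label index = 536680 + 538 = 537218; at 30 labels/s that is 04:58:27:08, i.e. DF 04:58:27;08.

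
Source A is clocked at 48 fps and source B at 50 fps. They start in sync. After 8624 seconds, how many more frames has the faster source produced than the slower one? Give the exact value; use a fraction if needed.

17248 frames

A emits 48 × 8624 = 413952 frames; B emits 50 × 8624 = 431200.
Difference = 17248 frames; B is ahead of A.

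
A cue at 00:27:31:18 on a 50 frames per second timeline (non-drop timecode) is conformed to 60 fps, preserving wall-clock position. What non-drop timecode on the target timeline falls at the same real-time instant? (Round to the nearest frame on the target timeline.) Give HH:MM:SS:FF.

Source frame index: (0×3600 + 27×60 + 31) × 50 + 18 = 82568.
Real time: 82568 / (50) = 41284/25 s.
Target frame: (41284/25) × (60) = 495408/5 ≈ 99081.600 → 99082.
At 60 labels/s: frame 99082 → 00:27:31:22.

00:27:31:22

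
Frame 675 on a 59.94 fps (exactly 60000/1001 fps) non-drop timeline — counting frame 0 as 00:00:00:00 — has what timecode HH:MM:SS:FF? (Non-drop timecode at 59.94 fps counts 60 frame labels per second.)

675 ÷ 60 = 11 full seconds, remainder 15 frames.
11 s = 0 h 0 min 11 s.
Timecode: 00:00:11:15.

00:00:11:15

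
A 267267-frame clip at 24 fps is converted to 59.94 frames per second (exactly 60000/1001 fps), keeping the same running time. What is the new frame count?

Target frames = source frames × (target rate / source rate) = 267267 × (60000/1001)/(24) = 267267 × 2500/1001 = 667500.

667500 frames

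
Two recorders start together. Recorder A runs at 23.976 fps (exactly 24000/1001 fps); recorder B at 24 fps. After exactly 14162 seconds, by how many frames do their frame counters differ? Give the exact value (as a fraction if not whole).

A emits 24000/1001 × 14162 = 339888000/1001 frames; B emits 24 × 14162 = 339888.
Difference = 339888/1001 frames (≈ 339.5485); B is ahead of A.

339888/1001 frames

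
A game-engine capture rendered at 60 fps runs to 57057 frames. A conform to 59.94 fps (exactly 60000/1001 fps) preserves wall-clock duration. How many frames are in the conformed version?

57000 frames

Target frames = source frames × (target rate / source rate) = 57057 × (60000/1001)/(60) = 57057 × 1000/1001 = 57000.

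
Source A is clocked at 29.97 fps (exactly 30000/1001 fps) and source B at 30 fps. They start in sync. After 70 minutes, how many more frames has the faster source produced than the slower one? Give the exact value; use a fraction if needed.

70 min = 4200 s.
A emits 30000/1001 × 4200 = 18000000/143 frames; B emits 30 × 4200 = 126000.
Difference = 18000/143 frames (≈ 125.8741); B is ahead of A.

18000/143 frames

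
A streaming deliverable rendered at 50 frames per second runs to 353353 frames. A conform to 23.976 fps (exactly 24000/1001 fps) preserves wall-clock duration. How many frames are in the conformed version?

Target frames = source frames × (target rate / source rate) = 353353 × (24000/1001)/(50) = 353353 × 480/1001 = 169440.

169440 frames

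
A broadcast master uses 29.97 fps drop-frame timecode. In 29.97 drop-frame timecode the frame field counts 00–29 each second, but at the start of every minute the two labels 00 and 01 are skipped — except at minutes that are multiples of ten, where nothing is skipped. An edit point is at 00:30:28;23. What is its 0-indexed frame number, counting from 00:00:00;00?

54809

As if non-drop at 30 labels/s: (0 × 3600 + 30 × 60 + 28) × 30 + 23 = 54863.
Minute boundaries passed: 30; those not divisible by 10: 30 − 3 = 27; dropped labels = 2 × 27 = 54.
Actual frame index = 54863 − 54 = 54809.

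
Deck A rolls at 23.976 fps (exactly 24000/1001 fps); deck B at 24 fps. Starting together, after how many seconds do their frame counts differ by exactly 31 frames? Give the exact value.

31031/24 seconds

The gap grows by |24 − 24000/1001| = 24/1001 frames per second.
Time for a 31-frame gap: 31 ÷ (24/1001) = 31031/24 s.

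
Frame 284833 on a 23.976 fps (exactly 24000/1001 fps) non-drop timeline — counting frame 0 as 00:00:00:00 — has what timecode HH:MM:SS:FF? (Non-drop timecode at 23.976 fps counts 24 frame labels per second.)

284833 ÷ 24 = 11868 full seconds, remainder 1 frame.
11868 s = 3 h 17 min 48 s.
Timecode: 03:17:48:01.

03:17:48:01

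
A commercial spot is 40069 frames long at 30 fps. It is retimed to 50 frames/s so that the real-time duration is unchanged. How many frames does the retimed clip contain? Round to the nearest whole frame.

66782 frames

Frames at target rate = 40069 × (50) / (30) = 200345/3 ≈ 66781.667.
Nearest whole frame: 66782.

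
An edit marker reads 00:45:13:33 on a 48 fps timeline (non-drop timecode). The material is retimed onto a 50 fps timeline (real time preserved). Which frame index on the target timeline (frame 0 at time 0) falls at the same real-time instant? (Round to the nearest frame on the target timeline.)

Source frame index: (0×3600 + 45×60 + 13) × 48 + 33 = 130257.
Real time: 130257 / (48) = 43419/16 s.
Target frame: (43419/16) × (50) = 1085475/8 ≈ 135684.375 → 135684.

frame 135684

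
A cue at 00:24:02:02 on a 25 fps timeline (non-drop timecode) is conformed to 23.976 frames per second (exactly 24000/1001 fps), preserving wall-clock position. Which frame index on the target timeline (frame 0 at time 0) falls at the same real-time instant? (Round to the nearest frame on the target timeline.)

Source frame index: (0×3600 + 24×60 + 2) × 25 + 2 = 36052.
Real time: 36052 / (25) = 36052/25 s.
Target frame: (36052/25) × (24000/1001) = 34609920/1001 ≈ 34575.345 → 34575.

frame 34575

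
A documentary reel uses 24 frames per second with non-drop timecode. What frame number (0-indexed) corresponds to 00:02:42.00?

frame 3888

Total seconds to the label: (0 × 3600 + 2 × 60 + 42) = 162.
Frame index = 162 × 24 + 0 = 3888.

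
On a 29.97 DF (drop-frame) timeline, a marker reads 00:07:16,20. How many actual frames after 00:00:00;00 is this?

Complete 10-minute blocks: 0, each 17982 frames → 0.
Remaining 7 whole minutes in the current block: 1800 + 6 × 1798 = 12588 frames.
Within the current minute: 16 × 30 + 20 − 2 = 498 (labels ;00/;01 skipped at this minute). Total = 0 + 12588 + 498 = 13086.

13086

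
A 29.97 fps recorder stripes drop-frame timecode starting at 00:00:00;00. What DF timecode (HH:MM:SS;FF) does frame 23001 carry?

Each 10-minute DF block holds 10 × 60 × 30 − 9 × 2 = 17982 frames. 23001 ÷ 17982 → 1 full block, remainder 5019.
Within the partial block the first minute is 1800 frames and each further minute 1798, so 2 further minute boundaries passed. Total skipped labels = 18 × 1 + 2 × 2 = 22.
Non-drop label index = 23001 + 22 = 23023; at 30 labels/s that is 00:12:47:13, i.e. DF 00:12:47;13.

00:12:47;13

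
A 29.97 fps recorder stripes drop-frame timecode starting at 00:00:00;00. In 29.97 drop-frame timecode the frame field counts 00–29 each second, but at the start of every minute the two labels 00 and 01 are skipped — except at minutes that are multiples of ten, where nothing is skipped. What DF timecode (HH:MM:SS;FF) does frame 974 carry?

Each 10-minute DF block holds 10 × 60 × 30 − 9 × 2 = 17982 frames. 974 ÷ 17982 → 0 full blocks, remainder 974.
Within the partial block the first minute is 1800 frames and each further minute 1798, so 0 further minute boundaries passed. Total skipped labels = 18 × 0 + 2 × 0 = 0.
Non-drop label index = 974 + 0 = 974; at 30 labels/s that is 00:00:32:14, i.e. DF 00:00:32;14.

00:00:32;14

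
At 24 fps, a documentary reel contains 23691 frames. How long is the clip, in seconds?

987.125 seconds

Running time = 23691 / (24) = 987.125 s.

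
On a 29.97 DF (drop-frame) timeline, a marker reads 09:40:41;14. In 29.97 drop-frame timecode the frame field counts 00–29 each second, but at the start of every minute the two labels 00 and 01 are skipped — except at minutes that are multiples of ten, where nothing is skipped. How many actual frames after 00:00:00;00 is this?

1044200

As if non-drop at 30 labels/s: (9 × 3600 + 40 × 60 + 41) × 30 + 14 = 1045244.
Minute boundaries passed: 580; those not divisible by 10: 580 − 58 = 522; dropped labels = 2 × 522 = 1044.
Actual frame index = 1045244 − 1044 = 1044200.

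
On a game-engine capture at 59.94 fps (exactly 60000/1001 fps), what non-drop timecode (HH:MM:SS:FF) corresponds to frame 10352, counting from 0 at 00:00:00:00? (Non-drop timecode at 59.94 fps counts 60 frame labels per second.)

00:02:52:32

10352 ÷ 60 = 172 full seconds, remainder 32 frames.
172 s = 0 h 2 min 52 s.
Timecode: 00:02:52:32.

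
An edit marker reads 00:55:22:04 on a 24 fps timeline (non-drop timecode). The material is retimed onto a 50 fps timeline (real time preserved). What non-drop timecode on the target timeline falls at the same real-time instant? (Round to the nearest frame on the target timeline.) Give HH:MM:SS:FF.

00:55:22:08

Source frame index: (0×3600 + 55×60 + 22) × 24 + 4 = 79732.
Real time: 79732 / (24) = 19933/6 s.
Target frame: (19933/6) × (50) = 498325/3 ≈ 166108.333 → 166108.
At 50 labels/s: frame 166108 → 00:55:22:08.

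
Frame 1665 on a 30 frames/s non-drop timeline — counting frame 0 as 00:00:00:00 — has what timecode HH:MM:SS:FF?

1665 ÷ 30 = 55 full seconds, remainder 15 frames.
55 s = 0 h 0 min 55 s.
Timecode: 00:00:55:15.

00:00:55:15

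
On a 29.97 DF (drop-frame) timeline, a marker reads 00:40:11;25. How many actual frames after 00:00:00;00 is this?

72283

Complete 10-minute blocks: 4, each 17982 frames → 71928.
Remaining 0 whole minutes in the current block: 0 frames.
Within the current minute: 11 × 30 + 25 = 355. Total = 71928 + 0 + 355 = 72283.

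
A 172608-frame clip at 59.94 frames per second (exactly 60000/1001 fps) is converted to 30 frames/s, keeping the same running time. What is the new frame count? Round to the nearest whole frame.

Frames at target rate = 172608 × (30) / (60000/1001) = 10798788/125 ≈ 86390.304.
Nearest whole frame: 86390.

86390 frames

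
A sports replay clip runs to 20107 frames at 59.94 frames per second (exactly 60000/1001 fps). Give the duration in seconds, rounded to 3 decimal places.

Running time = 20107 × 1001/60000 = 20127107/60000 s ≈ 335.452 s.

335.452 seconds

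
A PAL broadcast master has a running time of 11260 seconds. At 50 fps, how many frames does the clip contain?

Frames = 11260 × 50 = 563000.

563000 frames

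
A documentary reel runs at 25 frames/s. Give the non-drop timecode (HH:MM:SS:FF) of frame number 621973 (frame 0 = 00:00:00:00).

06:54:38:23

621973 ÷ 25 = 24878 full seconds, remainder 23 frames.
24878 s = 6 h 54 min 38 s.
Timecode: 06:54:38:23.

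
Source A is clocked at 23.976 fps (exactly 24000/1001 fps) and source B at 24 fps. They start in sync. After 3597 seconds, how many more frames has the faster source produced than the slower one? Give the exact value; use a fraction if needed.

A emits 24000/1001 × 3597 = 7848000/91 frames; B emits 24 × 3597 = 86328.
Difference = 7848/91 frames (≈ 86.2418); B is ahead of A.

7848/91 frames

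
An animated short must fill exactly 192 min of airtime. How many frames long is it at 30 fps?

345600 frames

192 min = 11520 s.
Frames = 11520 × 30 = 345600.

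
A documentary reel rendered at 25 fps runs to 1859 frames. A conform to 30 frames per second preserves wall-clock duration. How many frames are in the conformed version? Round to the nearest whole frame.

2231 frames

Frames at target rate = 1859 × (30) / (25) = 11154/5 ≈ 2230.800.
Nearest whole frame: 2231.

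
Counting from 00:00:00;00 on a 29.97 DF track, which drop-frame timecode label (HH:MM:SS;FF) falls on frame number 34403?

Ten DF minutes hold 17982 frames, so frame 34403 lies in block 1 (frames 17982–35963) with 16421 frames into that block.
The block's first minute is 1800 frames and the rest 1798 each; 16421 frames reaches minute 9, so 1 × 18 + 9 × 2 = 36 labels have been skipped so far.
Adding those back, label number 34403 + 36 = 34439 at 30 labels/s is 1147 s + 29 f = 0 h 19 min 7 s frame 29, i.e. 00:19:07;29.

00:19:07;29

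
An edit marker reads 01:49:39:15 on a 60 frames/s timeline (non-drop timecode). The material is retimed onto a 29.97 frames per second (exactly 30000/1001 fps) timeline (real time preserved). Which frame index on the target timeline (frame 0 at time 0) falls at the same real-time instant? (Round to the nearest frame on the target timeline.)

Source frame index: (1×3600 + 49×60 + 39) × 60 + 15 = 394755.
Real time: 394755 / (60) = 26317/4 s.
Target frame: (26317/4) × (30000/1001) = 197377500/1001 ≈ 197180.320 → 197180.

frame 197180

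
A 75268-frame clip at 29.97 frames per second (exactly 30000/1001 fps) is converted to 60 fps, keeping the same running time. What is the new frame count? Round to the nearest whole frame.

150687 frames

Frames at target rate = 75268 × (60) / (30000/1001) = 18835817/125 ≈ 150686.536.
Nearest whole frame: 150687.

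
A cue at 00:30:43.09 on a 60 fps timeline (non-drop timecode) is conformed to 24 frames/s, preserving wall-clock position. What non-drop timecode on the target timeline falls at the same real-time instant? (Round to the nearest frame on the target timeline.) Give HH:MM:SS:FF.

Source frame index: (0×3600 + 30×60 + 43) × 60 + 9 = 110589.
Real time: 110589 / (60) = 36863/20 s.
Target frame: (36863/20) × (24) = 221178/5 ≈ 44235.600 → 44236.
At 24 labels/s: frame 44236 → 00:30:43:04.

00:30:43:04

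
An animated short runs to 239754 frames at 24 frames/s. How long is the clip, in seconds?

9989.75 seconds

Running time = 239754 / (24) = 9989.75 s.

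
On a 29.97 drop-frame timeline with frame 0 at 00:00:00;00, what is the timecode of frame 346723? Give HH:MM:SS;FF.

03:12:48;29

Each 10-minute DF block holds 10 × 60 × 30 − 9 × 2 = 17982 frames. 346723 ÷ 17982 → 19 full blocks, remainder 5065.
Within the partial block the first minute is 1800 frames and each further minute 1798, so 2 further minute boundaries passed. Total skipped labels = 18 × 19 + 2 × 2 = 346.
Non-drop label index = 346723 + 346 = 347069; at 30 labels/s that is 03:12:48:29, i.e. DF 03:12:48;29.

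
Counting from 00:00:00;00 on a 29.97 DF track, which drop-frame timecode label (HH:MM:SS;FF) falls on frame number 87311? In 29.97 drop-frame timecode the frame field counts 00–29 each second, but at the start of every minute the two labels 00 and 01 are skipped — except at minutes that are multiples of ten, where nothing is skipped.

00:48:33;09

Ten DF minutes hold 17982 frames, so frame 87311 lies in block 4 (frames 71928–89909) with 15383 frames into that block.
The block's first minute is 1800 frames and the rest 1798 each; 15383 frames reaches minute 8, so 4 × 18 + 8 × 2 = 88 labels have been skipped so far.
Adding those back, label number 87311 + 88 = 87399 at 30 labels/s is 2913 s + 9 f = 0 h 48 min 33 s frame 9, i.e. 00:48:33;09.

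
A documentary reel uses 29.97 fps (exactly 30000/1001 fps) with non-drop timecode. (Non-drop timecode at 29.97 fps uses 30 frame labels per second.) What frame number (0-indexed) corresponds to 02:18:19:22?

Total seconds to the label: (2 × 3600 + 18 × 60 + 19) = 8299.
Frame index = 8299 × 30 + 22 = 248992.

248992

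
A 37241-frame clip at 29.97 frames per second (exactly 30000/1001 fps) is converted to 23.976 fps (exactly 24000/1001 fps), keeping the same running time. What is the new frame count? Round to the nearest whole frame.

Frames at target rate = 37241 × (24000/1001) / (30000/1001) = 148964/5 ≈ 29792.800.
Nearest whole frame: 29793.

29793 frames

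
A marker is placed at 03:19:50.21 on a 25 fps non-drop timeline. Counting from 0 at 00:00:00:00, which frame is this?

Total seconds to the label: (3 × 3600 + 19 × 60 + 50) = 11990.
Frame index = 11990 × 25 + 21 = 299771.

frame 299771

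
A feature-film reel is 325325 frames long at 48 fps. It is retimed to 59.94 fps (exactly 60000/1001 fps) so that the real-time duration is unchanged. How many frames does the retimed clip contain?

Target frames = source frames × (target rate / source rate) = 325325 × (60000/1001)/(48) = 325325 × 1250/1001 = 406250.

406250 frames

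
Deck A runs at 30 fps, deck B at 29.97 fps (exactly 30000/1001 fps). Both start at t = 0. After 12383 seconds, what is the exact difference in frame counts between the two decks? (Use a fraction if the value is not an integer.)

A emits 30 × 12383 = 371490 frames; B emits 30000/1001 × 12383 = 53070000/143.
Difference = 53070/143 frames (≈ 371.1189); B is behind A.

53070/143 frames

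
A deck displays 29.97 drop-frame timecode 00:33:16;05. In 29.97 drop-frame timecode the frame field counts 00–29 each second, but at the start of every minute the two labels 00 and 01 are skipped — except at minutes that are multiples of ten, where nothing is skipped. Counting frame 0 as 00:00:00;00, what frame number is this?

As if non-drop at 30 labels/s: (0 × 3600 + 33 × 60 + 16) × 30 + 5 = 59885.
Minute boundaries passed: 33; those not divisible by 10: 33 − 3 = 30; dropped labels = 2 × 30 = 60.
Actual frame index = 59885 − 60 = 59825.

59825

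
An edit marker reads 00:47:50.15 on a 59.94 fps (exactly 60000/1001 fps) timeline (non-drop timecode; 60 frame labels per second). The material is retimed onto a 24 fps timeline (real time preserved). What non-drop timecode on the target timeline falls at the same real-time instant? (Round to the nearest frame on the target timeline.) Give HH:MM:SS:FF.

00:47:53:03

Source frame index: (0×3600 + 47×60 + 50) × 60 + 15 = 172215.
Real time: 172215 / (60000/1001) = 11492481/4000 s.
Target frame: (11492481/4000) × (24) = 34477443/500 ≈ 68954.886 → 68955.
At 24 labels/s: frame 68955 → 00:47:53:03.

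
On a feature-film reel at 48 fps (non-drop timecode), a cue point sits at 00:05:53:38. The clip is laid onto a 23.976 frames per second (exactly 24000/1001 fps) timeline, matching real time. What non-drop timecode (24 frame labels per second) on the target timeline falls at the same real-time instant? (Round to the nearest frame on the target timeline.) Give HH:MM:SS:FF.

Source frame index: (0×3600 + 5×60 + 53) × 48 + 38 = 16982.
Real time: 16982 / (48) = 8491/24 s.
Target frame: (8491/24) × (24000/1001) = 1213000/143 ≈ 8482.517 → 8483.
At 24 labels/s: frame 8483 → 00:05:53:11.

00:05:53:11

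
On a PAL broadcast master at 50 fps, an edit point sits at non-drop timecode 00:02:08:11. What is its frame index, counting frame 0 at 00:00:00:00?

Total seconds to the label: (0 × 3600 + 2 × 60 + 8) = 128.
Frame index = 128 × 50 + 11 = 6411.

frame 6411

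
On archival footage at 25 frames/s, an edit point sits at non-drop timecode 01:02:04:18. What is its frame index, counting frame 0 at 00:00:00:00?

frame 93118

Total seconds to the label: (1 × 3600 + 2 × 60 + 4) = 3724.
Frame index = 3724 × 25 + 18 = 93118.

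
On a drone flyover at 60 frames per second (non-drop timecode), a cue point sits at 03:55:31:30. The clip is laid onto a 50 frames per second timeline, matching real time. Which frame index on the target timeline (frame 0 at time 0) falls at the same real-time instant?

Source frame index: (3×3600 + 55×60 + 31) × 60 + 30 = 847890.
Real time: 847890 / (60) = 28263/2 s.
Target frame: (28263/2) × (50) = 706575.

frame 706575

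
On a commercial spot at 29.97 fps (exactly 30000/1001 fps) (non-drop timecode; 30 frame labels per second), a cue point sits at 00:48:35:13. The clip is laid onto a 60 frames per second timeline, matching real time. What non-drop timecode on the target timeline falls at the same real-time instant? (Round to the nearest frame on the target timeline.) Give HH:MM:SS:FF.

00:48:38:21

Source frame index: (0×3600 + 48×60 + 35) × 30 + 13 = 87463.
Real time: 87463 / (30000/1001) = 87550463/30000 s.
Target frame: (87550463/30000) × (60) = 87550463/500 ≈ 175100.926 → 175101.
At 60 labels/s: frame 175101 → 00:48:38:21.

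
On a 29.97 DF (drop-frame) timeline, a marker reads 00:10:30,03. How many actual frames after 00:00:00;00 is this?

18885

Complete 10-minute blocks: 1, each 17982 frames → 17982.
Remaining 0 whole minutes in the current block: 0 frames.
Within the current minute: 30 × 30 + 3 = 903. Total = 17982 + 0 + 903 = 18885.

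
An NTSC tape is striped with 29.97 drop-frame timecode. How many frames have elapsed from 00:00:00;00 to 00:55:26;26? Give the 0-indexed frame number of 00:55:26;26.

99706

Complete 10-minute blocks: 5, each 17982 frames → 89910.
Remaining 5 whole minutes in the current block: 1800 + 4 × 1798 = 8992 frames.
Within the current minute: 26 × 30 + 26 − 2 = 804 (labels ;00/;01 skipped at this minute). Total = 89910 + 8992 + 804 = 99706.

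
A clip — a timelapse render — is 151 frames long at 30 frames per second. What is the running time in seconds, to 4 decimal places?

5.0333 seconds

Running time = 151 × 1/30 = 151/30 s ≈ 5.0333 s.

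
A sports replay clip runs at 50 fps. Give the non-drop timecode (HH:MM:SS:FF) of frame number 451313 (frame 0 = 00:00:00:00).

02:30:26:13

451313 ÷ 50 = 9026 full seconds, remainder 13 frames.
9026 s = 2 h 30 min 26 s.
Timecode: 02:30:26:13.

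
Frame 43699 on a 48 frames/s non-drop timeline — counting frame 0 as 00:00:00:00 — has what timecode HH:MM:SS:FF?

00:15:10:19

43699 ÷ 48 = 910 full seconds, remainder 19 frames.
910 s = 0 h 15 min 10 s.
Timecode: 00:15:10:19.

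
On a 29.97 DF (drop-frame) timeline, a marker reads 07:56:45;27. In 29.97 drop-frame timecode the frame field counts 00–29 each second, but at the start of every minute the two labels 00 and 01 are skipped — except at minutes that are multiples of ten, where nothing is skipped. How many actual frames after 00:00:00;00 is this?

857319

Complete 10-minute blocks: 47, each 17982 frames → 845154.
Remaining 6 whole minutes in the current block: 1800 + 5 × 1798 = 10790 frames.
Within the current minute: 45 × 30 + 27 − 2 = 1375 (labels ;00/;01 skipped at this minute). Total = 845154 + 10790 + 1375 = 857319.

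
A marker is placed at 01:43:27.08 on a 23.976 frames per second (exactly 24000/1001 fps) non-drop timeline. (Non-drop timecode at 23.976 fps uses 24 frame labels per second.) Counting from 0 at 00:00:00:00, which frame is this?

Total seconds to the label: (1 × 3600 + 43 × 60 + 27) = 6207.
Frame index = 6207 × 24 + 8 = 148976.

frame 148976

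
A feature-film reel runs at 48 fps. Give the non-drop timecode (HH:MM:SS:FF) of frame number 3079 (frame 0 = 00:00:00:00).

3079 ÷ 48 = 64 full seconds, remainder 7 frames.
64 s = 0 h 1 min 4 s.
Timecode: 00:01:04:07.

00:01:04:07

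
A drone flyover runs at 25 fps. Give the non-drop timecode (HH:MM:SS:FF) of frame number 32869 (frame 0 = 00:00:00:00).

00:21:54:19

32869 ÷ 25 = 1314 full seconds, remainder 19 frames.
1314 s = 0 h 21 min 54 s.
Timecode: 00:21:54:19.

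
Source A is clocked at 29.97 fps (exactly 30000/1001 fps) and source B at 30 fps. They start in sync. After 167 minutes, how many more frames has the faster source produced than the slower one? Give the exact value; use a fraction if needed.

300600/1001 frames

167 min = 10020 s.
A emits 30000/1001 × 10020 = 300600000/1001 frames; B emits 30 × 10020 = 300600.
Difference = 300600/1001 frames (≈ 300.2997); B is ahead of A.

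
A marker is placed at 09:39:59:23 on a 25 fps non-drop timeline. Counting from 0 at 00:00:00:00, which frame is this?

Total seconds to the label: (9 × 3600 + 39 × 60 + 59) = 34799.
Frame index = 34799 × 25 + 23 = 869998.

869998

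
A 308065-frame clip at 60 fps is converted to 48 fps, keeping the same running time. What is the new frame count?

246452 frames

Target frames = source frames × (target rate / source rate) = 308065 × (48)/(60) = 308065 × 4/5 = 246452.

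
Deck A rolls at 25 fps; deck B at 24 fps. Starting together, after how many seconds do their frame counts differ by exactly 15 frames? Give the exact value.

The gap grows by |24 − 25| = 1 frame per second.
Time for a 15-frame gap: 15 ÷ (1) = 15 s.

15 seconds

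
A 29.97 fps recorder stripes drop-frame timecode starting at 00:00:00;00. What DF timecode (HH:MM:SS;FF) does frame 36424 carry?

00:20:15;10

Each 10-minute DF block holds 10 × 60 × 30 − 9 × 2 = 17982 frames. 36424 ÷ 17982 → 2 full blocks, remainder 460.
Within the partial block the first minute is 1800 frames and each further minute 1798, so 0 further minute boundaries passed. Total skipped labels = 18 × 2 + 2 × 0 = 36.
Non-drop label index = 36424 + 36 = 36460; at 30 labels/s that is 00:20:15:10, i.e. DF 00:20:15;10.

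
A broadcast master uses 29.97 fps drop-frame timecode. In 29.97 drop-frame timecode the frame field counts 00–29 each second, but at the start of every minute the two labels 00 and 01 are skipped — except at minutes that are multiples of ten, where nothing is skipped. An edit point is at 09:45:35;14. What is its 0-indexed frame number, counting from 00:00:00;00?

As if non-drop at 30 labels/s: (9 × 3600 + 45 × 60 + 35) × 30 + 14 = 1054064.
Minute boundaries passed: 585; those not divisible by 10: 585 − 58 = 527; dropped labels = 2 × 527 = 1054.
Actual frame index = 1054064 − 1054 = 1053010.

1053010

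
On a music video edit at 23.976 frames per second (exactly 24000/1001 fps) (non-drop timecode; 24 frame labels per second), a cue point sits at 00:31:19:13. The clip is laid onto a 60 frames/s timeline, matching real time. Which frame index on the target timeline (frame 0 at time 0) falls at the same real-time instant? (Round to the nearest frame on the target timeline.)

frame 112885

Source frame index: (0×3600 + 31×60 + 19) × 24 + 13 = 45109.
Real time: 45109 / (24000/1001) = 45154109/24000 s.
Target frame: (45154109/24000) × (60) = 45154109/400 ≈ 112885.273 → 112885.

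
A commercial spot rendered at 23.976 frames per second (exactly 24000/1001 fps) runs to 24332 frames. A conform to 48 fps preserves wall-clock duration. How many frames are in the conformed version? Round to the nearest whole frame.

Frames at target rate = 24332 × (48) / (24000/1001) = 6089083/125 ≈ 48712.664.
Nearest whole frame: 48713.

48713 frames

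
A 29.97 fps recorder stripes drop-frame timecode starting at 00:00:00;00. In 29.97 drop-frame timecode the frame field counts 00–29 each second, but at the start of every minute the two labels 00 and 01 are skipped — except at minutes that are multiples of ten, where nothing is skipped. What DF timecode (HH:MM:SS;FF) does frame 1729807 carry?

Ten DF minutes hold 17982 frames, so frame 1729807 lies in block 96 (frames 1726272–1744253) with 3535 frames into that block.
The block's first minute is 1800 frames and the rest 1798 each; 3535 frames reaches minute 1, so 96 × 18 + 1 × 2 = 1730 labels have been skipped so far.
Adding those back, label number 1729807 + 1730 = 1731537 at 30 labels/s is 57717 s + 27 f = 16 h 1 min 57 s frame 27, i.e. 16:01:57;27.

16:01:57;27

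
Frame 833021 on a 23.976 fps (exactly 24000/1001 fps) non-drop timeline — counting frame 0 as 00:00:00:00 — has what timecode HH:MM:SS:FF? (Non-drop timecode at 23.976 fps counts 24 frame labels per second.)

833021 ÷ 24 = 34709 full seconds, remainder 5 frames.
34709 s = 9 h 38 min 29 s.
Timecode: 09:38:29:05.

09:38:29:05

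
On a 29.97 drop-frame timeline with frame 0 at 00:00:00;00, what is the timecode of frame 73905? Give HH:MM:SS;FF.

00:41:05;29

Each 10-minute DF block holds 10 × 60 × 30 − 9 × 2 = 17982 frames. 73905 ÷ 17982 → 4 full blocks, remainder 1977.
Within the partial block the first minute is 1800 frames and each further minute 1798, so 1 further minute boundary passed. Total skipped labels = 18 × 4 + 2 × 1 = 74.
Non-drop label index = 73905 + 74 = 73979; at 30 labels/s that is 00:41:05:29, i.e. DF 00:41:05;29.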